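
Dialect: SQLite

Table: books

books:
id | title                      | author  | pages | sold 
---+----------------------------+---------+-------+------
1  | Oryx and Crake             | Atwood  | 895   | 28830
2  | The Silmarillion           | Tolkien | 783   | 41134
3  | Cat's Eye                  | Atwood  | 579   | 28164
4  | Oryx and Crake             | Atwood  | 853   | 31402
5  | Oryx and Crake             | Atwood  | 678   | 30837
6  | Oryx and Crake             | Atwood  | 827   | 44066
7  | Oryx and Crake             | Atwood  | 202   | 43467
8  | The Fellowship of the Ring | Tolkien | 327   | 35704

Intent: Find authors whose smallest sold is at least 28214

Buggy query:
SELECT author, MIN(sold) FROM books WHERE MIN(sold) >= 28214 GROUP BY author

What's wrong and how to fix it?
Bug: Aggregates like MIN are computed per group after WHERE runs

Fix: Replace WHERE with HAVING after the GROUP BY

Corrected query:
SELECT author, MIN(sold) FROM books GROUP BY author HAVING MIN(sold) >= 28214

Result:
author  | MIN(sold)
--------+----------
Tolkien | 35704    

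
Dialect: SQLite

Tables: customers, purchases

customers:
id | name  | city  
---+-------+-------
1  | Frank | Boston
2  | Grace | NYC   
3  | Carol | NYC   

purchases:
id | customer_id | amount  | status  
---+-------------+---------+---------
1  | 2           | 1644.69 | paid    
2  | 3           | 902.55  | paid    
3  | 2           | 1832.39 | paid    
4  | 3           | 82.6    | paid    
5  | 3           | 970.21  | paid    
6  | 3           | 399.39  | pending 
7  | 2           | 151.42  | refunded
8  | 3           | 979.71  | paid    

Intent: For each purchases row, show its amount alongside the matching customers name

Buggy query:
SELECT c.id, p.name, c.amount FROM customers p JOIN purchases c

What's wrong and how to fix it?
Bug: JOIN with no ON clause produces a cartesian product; every purchases row pairs with every customers row

Fix: Add ON c.customer_id = p.id to the JOIN

Corrected query:
SELECT c.id, p.name, c.amount FROM customers p JOIN purchases c ON c.customer_id = p.id

Result:
id | name  | amount 
---+-------+--------
1  | Grace | 1644.69
2  | Carol | 902.55 
3  | Grace | 1832.39
4  | Carol | 82.6   
5  | Carol | 970.21 
6  | Carol | 399.39 
7  | Grace | 151.42 
8  | Carol | 979.71 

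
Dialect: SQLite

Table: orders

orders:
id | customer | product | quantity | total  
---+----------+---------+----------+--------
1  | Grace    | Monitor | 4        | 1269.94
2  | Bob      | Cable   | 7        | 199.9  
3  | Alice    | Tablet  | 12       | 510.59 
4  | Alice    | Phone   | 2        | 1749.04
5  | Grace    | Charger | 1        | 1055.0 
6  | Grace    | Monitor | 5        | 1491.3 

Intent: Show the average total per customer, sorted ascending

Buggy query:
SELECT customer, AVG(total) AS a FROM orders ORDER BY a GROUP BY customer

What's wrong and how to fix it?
Bug: ORDER BY appears before GROUP BY; SQL clause order requires GROUP BY first

Fix: Move ORDER BY to the end, after GROUP BY

Corrected query:
SELECT customer, AVG(total) AS a FROM orders GROUP BY customer ORDER BY a

Result:
customer | a       
---------+---------
Bob      | 199.9   
Alice    | 1129.815
Grace    | 1272.08 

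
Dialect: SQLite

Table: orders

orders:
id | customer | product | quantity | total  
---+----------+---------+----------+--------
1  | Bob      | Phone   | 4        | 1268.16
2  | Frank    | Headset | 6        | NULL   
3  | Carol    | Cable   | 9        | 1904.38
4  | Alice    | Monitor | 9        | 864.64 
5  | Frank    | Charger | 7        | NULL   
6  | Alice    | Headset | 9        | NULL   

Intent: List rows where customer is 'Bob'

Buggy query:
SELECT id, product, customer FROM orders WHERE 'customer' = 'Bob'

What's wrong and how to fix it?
Bug: 'customer' in single quotes is a string literal, not the column; the comparison is literal-vs-literal and never true

Fix: Remove the quotes around the column name (or use double quotes for an identifier)

Corrected query:
SELECT id, product, customer FROM orders WHERE customer = 'Bob'

Result:
id | product | customer
---+---------+---------
1  | Phone   | Bob     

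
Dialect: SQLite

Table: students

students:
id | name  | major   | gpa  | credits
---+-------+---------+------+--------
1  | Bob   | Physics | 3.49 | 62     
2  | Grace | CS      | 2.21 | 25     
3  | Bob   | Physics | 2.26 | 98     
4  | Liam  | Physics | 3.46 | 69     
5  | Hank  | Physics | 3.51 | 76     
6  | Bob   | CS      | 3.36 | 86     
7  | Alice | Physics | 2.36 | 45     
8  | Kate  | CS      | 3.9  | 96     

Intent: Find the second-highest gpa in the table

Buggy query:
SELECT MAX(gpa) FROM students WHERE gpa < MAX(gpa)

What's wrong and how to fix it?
Bug: The inner MAX is an aggregate inside WHERE, which is not allowed

Fix: Compute the overall MAX in a subquery, then take MAX of rows below it

Corrected query:
SELECT MAX(gpa) FROM students WHERE gpa < (SELECT MAX(gpa) FROM students)

Result:
MAX(gpa)
--------
3.51    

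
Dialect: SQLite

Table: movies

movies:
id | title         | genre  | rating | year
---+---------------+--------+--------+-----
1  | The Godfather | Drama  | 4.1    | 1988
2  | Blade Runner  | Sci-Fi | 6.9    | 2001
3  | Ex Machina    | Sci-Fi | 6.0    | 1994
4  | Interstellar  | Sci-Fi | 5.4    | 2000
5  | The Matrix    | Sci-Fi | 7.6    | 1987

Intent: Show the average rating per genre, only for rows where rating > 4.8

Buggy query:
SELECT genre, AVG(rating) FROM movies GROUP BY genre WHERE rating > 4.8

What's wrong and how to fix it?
Bug: Row-level WHERE must come before GROUP BY in the clause order

Fix: Move the WHERE clause before GROUP BY

Corrected query:
SELECT genre, AVG(rating) FROM movies WHERE rating > 4.8 GROUP BY genre

Result:
genre  | AVG(rating)
-------+------------
Sci-Fi | 6.475      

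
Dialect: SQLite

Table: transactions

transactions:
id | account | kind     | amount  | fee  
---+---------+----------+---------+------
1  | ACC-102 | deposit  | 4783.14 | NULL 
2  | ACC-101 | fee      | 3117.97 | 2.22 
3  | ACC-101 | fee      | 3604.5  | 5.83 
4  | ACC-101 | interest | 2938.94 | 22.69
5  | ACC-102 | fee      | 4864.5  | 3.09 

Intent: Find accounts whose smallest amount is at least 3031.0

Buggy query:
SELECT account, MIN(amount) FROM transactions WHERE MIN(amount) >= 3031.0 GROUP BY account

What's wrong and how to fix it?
Bug: MIN() in WHERE is a misuse of aggregate

Fix: Use HAVING for the per-group MIN condition

Corrected query:
SELECT account, MIN(amount) FROM transactions GROUP BY account HAVING MIN(amount) >= 3031.0

Result:
account | MIN(amount)
--------+------------
ACC-102 | 4783.14    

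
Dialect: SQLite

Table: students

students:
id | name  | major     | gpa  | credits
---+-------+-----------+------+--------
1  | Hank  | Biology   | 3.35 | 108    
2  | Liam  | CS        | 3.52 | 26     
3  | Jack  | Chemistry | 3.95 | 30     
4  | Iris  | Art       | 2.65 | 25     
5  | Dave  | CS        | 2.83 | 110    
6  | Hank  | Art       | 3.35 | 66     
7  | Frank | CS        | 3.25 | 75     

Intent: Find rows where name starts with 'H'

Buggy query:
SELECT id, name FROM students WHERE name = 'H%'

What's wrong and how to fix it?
Bug: Wildcards only work with LIKE; '=' treats '%' as a literal character

Fix: Replace '=' with LIKE so 'H%' is treated as a pattern

Corrected query:
SELECT id, name FROM students WHERE name LIKE 'H%'

Result:
id | name
---+-----
1  | Hank
6  | Hank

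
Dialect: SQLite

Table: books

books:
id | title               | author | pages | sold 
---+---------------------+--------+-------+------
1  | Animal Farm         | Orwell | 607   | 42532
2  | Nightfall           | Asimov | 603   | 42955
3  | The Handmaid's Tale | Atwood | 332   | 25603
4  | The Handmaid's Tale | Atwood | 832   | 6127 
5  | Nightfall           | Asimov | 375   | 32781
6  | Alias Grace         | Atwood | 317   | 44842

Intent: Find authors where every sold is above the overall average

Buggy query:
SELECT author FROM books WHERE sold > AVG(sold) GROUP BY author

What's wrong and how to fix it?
Bug: AVG() is an aggregate; it can't sit directly in WHERE

Fix: Compute the overall average in a scalar subquery and compare each group's MIN against it in HAVING

Corrected query:
SELECT author FROM books GROUP BY author HAVING MIN(sold) > (SELECT AVG(sold) FROM books)

Result:
author
------
Asimov
Orwell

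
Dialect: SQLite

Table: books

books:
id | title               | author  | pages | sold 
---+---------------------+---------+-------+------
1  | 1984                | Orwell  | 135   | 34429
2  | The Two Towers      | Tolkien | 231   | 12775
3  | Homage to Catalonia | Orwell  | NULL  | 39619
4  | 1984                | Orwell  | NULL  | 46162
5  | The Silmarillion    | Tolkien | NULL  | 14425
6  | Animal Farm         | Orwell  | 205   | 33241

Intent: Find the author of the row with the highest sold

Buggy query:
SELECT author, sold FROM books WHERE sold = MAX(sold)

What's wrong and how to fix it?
Bug: WHERE is evaluated per row; an aggregate over the whole table isn't defined there

Fix: Use a subquery: WHERE sold = (SELECT MAX(sold) FROM books)

Corrected query:
SELECT author, sold FROM books WHERE sold = (SELECT MAX(sold) FROM books)

Result:
author | sold 
-------+------
Orwell | 46162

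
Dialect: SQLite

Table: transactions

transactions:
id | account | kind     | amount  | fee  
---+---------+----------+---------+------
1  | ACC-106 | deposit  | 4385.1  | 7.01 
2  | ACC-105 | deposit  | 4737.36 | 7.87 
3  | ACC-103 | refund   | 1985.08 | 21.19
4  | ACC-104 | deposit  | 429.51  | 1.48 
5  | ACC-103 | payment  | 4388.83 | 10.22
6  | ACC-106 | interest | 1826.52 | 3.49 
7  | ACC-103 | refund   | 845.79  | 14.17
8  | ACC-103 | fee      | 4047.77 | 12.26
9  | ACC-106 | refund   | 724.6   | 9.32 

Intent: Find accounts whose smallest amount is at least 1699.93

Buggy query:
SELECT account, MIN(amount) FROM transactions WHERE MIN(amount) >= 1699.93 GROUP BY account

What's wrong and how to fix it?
Bug: Aggregates like MIN are computed per group after WHERE runs

Fix: Replace WHERE with HAVING after the GROUP BY

Corrected query:
SELECT account, MIN(amount) FROM transactions GROUP BY account HAVING MIN(amount) >= 1699.93

Result:
account | MIN(amount)
--------+------------
ACC-105 | 4737.36    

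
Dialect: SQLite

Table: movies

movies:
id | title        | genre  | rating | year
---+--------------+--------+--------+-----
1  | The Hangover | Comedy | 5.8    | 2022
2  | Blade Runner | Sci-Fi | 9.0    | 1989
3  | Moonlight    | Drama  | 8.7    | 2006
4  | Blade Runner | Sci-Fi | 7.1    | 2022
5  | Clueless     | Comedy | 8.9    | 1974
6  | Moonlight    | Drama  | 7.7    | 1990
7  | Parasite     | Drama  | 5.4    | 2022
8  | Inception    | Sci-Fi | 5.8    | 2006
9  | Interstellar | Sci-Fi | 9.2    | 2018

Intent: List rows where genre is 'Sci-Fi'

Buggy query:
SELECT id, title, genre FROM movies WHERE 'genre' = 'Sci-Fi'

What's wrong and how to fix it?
Bug: Single quotes denote string literals in SQL; the column name is being compared as a constant string

Fix: Reference the column as genre without single quotes

Corrected query:
SELECT id, title, genre FROM movies WHERE genre = 'Sci-Fi'

Result:
id | title        | genre 
---+--------------+-------
2  | Blade Runner | Sci-Fi
4  | Blade Runner | Sci-Fi
8  | Inception    | Sci-Fi
9  | Interstellar | Sci-Fi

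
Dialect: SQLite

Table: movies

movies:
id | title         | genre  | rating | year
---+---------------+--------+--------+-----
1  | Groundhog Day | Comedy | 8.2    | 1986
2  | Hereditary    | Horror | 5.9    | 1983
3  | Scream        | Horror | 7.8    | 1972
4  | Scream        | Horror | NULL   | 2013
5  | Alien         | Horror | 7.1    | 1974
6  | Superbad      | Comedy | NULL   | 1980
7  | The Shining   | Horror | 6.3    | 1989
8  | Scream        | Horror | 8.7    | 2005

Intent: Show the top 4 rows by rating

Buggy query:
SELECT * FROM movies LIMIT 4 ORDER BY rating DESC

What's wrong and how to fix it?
Bug: ORDER BY cannot follow LIMIT; LIMIT is the final clause

Fix: Swap the clauses: ORDER BY first, then LIMIT

Corrected query:
SELECT * FROM movies ORDER BY rating DESC LIMIT 4

Result:
id | title         | genre  | rating | year
---+---------------+--------+--------+-----
8  | Scream        | Horror | 8.7    | 2005
1  | Groundhog Day | Comedy | 8.2    | 1986
3  | Scream        | Horror | 7.8    | 1972
5  | Alien         | Horror | 7.1    | 1974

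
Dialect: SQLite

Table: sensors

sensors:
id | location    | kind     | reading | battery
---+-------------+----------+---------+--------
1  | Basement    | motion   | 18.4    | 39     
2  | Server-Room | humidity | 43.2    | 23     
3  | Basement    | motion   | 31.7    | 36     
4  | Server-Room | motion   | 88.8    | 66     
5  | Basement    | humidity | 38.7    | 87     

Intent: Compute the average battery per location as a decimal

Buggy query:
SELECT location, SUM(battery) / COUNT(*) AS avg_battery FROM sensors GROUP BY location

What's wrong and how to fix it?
Bug: Both operands are integers, so '/' performs integer division and truncates

Fix: Cast one side to REAL so the division keeps the fractional part

Corrected query:
SELECT location, SUM(battery) * 1.0 / COUNT(*) AS avg_battery FROM sensors GROUP BY location

Result:
location    | avg_battery
------------+------------
Basement    | 54         
Server-Room | 44.5       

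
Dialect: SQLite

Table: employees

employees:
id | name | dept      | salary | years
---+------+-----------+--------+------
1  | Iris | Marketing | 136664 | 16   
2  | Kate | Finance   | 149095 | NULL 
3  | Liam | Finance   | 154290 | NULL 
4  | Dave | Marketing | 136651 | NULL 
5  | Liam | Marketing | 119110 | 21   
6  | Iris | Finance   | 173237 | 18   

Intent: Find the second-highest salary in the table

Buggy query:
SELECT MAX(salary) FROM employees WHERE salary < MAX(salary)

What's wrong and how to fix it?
Bug: MAX(salary) on the right of the comparison is an aggregate-in-WHERE error

Fix: Compute the overall MAX in a subquery, then take MAX of rows below it

Corrected query:
SELECT MAX(salary) FROM employees WHERE salary < (SELECT MAX(salary) FROM employees)

Result:
MAX(salary)
-----------
154290     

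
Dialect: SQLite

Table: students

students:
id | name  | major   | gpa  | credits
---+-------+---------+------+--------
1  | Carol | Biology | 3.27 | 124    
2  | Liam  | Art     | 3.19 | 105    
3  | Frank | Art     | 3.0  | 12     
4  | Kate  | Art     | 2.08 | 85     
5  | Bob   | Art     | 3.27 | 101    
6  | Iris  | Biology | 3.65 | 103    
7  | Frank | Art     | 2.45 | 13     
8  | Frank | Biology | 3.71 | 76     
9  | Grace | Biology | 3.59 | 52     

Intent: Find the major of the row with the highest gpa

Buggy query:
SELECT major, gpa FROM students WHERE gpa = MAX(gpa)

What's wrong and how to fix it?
Bug: MAX(gpa) is an aggregate and cannot be used directly in WHERE

Fix: Wrap MAX in a scalar subquery so WHERE compares against a single value

Corrected query:
SELECT major, gpa FROM students WHERE gpa = (SELECT MAX(gpa) FROM students)

Result:
major   | gpa 
--------+-----
Biology | 3.71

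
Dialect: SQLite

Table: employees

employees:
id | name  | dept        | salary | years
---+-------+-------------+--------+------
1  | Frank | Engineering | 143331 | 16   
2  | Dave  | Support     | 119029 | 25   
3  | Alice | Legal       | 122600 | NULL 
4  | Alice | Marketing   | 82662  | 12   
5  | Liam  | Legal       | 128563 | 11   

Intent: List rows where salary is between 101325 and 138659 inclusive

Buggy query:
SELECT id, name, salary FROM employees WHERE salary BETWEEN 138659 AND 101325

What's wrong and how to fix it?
Bug: The bounds are reversed; BETWEEN a AND b requires a <= b to match anything

Fix: Write BETWEEN 101325 AND 138659

Corrected query:
SELECT id, name, salary FROM employees WHERE salary BETWEEN 101325 AND 138659

Result:
id | name  | salary
---+-------+-------
2  | Dave  | 119029
3  | Alice | 122600
5  | Liam  | 128563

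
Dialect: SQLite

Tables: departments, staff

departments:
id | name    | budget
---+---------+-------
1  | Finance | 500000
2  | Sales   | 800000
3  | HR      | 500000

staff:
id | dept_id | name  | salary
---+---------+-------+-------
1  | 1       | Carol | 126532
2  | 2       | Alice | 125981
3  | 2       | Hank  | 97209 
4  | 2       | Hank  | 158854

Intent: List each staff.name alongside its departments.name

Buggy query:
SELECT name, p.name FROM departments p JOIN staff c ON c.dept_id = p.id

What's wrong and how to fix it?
Bug: Both tables have a 'name' column; the unqualified reference is ambiguous

Fix: Qualify the column with its table alias (c.name)

Corrected query:
SELECT c.name, p.name FROM departments p JOIN staff c ON c.dept_id = p.id

Result:
name  | name   
------+--------
Carol | Finance
Alice | Sales  
Hank  | Sales  
Hank  | Sales  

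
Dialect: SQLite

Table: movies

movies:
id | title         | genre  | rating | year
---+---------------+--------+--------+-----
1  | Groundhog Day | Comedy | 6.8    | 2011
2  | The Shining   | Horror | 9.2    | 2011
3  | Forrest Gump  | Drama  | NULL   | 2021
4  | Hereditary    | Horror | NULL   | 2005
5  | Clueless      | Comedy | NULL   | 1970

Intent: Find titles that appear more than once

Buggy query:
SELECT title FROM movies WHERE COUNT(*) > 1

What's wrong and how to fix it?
Bug: WHERE can't reference COUNT(*); aggregates are computed after WHERE

Fix: Group first, then use HAVING for the count condition

Corrected query:
SELECT title FROM movies GROUP BY title HAVING COUNT(*) > 1

Result:
(no rows)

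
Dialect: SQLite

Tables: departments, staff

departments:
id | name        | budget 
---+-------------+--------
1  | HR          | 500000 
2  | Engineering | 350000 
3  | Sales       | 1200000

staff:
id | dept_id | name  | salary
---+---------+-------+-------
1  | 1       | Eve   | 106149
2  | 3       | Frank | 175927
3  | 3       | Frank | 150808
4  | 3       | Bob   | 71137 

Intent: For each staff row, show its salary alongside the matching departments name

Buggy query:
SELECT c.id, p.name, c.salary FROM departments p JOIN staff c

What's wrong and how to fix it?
Bug: JOIN with no ON clause produces a cartesian product; every staff row pairs with every departments row

Fix: Specify the join condition linking the foreign key to the parent id

Corrected query:
SELECT c.id, p.name, c.salary FROM departments p JOIN staff c ON c.dept_id = p.id

Result:
id | name  | salary
---+-------+-------
1  | HR    | 106149
2  | Sales | 175927
3  | Sales | 150808
4  | Sales | 71137 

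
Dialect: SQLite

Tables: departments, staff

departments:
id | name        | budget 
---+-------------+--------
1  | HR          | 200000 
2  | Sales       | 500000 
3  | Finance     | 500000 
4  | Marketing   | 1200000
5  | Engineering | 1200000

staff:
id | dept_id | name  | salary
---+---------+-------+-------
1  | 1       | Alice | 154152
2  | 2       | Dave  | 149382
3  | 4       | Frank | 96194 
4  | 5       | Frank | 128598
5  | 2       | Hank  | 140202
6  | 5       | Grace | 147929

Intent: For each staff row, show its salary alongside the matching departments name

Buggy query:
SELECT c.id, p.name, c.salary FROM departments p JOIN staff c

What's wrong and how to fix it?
Bug: Missing join condition: each staff row is matched to all departments rows instead of just its own

Fix: Specify the join condition linking the foreign key to the parent id

Corrected query:
SELECT c.id, p.name, c.salary FROM departments p JOIN staff c ON c.dept_id = p.id

Result:
id | name        | salary
---+-------------+-------
1  | HR          | 154152
2  | Sales       | 149382
3  | Marketing   | 96194 
4  | Engineering | 128598
5  | Sales       | 140202
6  | Engineering | 147929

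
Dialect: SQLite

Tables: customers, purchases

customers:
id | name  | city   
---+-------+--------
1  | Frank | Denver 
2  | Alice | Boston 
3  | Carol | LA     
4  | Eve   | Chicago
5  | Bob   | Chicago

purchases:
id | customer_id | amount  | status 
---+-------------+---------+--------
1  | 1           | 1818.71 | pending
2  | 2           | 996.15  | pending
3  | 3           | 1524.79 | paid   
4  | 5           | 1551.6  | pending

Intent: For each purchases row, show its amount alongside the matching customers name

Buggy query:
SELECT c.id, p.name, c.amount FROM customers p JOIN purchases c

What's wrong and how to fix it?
Bug: Missing join condition: each purchases row is matched to all customers rows instead of just its own

Fix: Specify the join condition linking the foreign key to the parent id

Corrected query:
SELECT c.id, p.name, c.amount FROM customers p JOIN purchases c ON c.customer_id = p.id

Result:
id | name  | amount 
---+-------+--------
1  | Frank | 1818.71
2  | Alice | 996.15 
3  | Carol | 1524.79
4  | Bob   | 1551.6 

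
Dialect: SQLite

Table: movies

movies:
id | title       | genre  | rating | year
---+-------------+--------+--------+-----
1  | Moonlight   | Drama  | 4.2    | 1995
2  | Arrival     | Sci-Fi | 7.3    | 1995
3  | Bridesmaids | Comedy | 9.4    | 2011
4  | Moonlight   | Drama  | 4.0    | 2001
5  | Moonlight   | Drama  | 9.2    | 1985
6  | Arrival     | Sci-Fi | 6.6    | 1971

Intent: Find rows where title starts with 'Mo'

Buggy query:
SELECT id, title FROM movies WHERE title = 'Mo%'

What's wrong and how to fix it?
Bug: '=' compares the literal string including the % character; pattern matching needs LIKE

Fix: Use LIKE for wildcard pattern matching

Corrected query:
SELECT id, title FROM movies WHERE title LIKE 'Mo%'

Result:
id | title    
---+----------
1  | Moonlight
4  | Moonlight
5  | Moonlight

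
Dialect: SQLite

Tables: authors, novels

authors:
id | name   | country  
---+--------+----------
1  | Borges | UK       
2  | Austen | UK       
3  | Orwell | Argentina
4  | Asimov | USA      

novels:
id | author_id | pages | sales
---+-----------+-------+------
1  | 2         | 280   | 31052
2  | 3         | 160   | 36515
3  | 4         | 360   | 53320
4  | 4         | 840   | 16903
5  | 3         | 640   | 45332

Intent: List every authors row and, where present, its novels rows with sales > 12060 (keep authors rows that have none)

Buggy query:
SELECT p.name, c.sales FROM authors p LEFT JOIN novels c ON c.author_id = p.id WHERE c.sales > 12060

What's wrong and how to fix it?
Bug: Filtering c.sales in WHERE discards the NULL rows produced by LEFT JOIN, turning it into an inner join

Fix: Put 'c.sales > 12060' in the JOIN's ON clause instead of WHERE

Corrected query:
SELECT p.name, c.sales FROM authors p LEFT JOIN novels c ON c.author_id = p.id AND c.sales > 12060

Result:
name   | sales
-------+------
Borges | NULL 
Austen | 31052
Orwell | 36515
Orwell | 45332
Asimov | 16903
Asimov | 53320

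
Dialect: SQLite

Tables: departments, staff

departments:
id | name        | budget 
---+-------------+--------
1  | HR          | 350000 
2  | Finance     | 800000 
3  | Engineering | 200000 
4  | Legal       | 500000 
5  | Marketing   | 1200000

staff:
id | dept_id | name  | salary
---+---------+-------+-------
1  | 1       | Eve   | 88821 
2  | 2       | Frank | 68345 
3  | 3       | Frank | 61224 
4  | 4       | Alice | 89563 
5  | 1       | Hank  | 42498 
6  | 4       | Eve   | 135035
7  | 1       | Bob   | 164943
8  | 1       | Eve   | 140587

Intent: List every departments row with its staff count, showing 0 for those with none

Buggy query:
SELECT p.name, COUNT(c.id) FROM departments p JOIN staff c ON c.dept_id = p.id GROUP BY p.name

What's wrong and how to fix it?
Bug: An inner join excludes parents with zero children

Fix: Use LEFT JOIN so parents without children still appear (COUNT(c.id) gives 0)

Corrected query:
SELECT p.name, COUNT(c.id) FROM departments p LEFT JOIN staff c ON c.dept_id = p.id GROUP BY p.name

Result:
name        | COUNT(c.id)
------------+------------
Engineering | 1          
Finance     | 1          
HR          | 4          
Legal       | 2          
Marketing   | 0          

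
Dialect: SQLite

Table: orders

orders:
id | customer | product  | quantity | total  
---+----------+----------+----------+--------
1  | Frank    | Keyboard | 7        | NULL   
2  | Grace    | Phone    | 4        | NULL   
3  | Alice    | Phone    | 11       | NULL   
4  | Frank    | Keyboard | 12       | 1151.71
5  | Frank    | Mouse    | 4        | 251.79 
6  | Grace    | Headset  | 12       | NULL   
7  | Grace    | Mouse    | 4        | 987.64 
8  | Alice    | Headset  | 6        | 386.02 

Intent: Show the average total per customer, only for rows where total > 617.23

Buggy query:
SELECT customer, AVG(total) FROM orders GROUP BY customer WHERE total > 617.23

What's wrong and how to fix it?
Bug: Row-level WHERE must come before GROUP BY in the clause order

Fix: Place WHERE between FROM and GROUP BY

Corrected query:
SELECT customer, AVG(total) FROM orders WHERE total > 617.23 GROUP BY customer

Result:
customer | AVG(total)
---------+-----------
Frank    | 1151.71   
Grace    | 987.64    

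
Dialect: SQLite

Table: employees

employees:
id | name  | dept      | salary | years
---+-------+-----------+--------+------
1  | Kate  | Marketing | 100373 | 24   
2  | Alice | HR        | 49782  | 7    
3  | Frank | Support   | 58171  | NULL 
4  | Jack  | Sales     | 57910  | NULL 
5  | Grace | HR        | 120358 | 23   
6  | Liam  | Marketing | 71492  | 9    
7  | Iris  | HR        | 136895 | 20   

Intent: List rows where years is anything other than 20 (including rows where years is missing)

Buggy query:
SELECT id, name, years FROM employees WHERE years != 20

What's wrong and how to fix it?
Bug: Inequality against NULL is unknown, not true; rows with NULL are dropped

Fix: Handle NULL separately with IS NULL alongside the inequality

Corrected query:
SELECT id, name, years FROM employees WHERE years != 20 OR years IS NULL

Result:
id | name  | years
---+-------+------
1  | Kate  | 24   
2  | Alice | 7    
3  | Frank | NULL 
4  | Jack  | NULL 
5  | Grace | 23   
6  | Liam  | 9    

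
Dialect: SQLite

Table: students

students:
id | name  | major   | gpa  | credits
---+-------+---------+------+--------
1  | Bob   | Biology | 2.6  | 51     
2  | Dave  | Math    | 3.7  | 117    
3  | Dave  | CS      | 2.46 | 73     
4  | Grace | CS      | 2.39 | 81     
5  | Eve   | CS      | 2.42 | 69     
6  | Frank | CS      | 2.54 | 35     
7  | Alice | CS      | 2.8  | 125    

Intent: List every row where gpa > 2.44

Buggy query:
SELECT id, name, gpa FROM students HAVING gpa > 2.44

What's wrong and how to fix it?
Bug: HAVING filters the output of aggregation, but this query has no GROUP BY and no aggregate functions, so SQLite rejects it (HAVING clause on a non-aggregate query); the condition here is per row

Fix: Use WHERE for row-level filtering

Corrected query:
SELECT id, name, gpa FROM students WHERE gpa > 2.44

Result:
id | name  | gpa 
---+-------+-----
1  | Bob   | 2.6 
2  | Dave  | 3.7 
3  | Dave  | 2.46
6  | Frank | 2.54
7  | Alice | 2.8 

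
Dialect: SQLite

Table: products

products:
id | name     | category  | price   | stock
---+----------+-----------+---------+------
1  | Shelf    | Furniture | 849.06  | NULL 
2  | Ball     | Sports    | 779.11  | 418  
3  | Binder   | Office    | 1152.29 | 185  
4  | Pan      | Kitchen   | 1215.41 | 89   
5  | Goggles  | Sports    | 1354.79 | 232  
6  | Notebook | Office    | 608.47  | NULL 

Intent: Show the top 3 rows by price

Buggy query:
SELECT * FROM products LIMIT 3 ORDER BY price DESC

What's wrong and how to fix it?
Bug: ORDER BY cannot follow LIMIT; LIMIT is the final clause

Fix: Swap the clauses: ORDER BY first, then LIMIT

Corrected query:
SELECT * FROM products ORDER BY price DESC LIMIT 3

Result:
id | name    | category | price   | stock
---+---------+----------+---------+------
5  | Goggles | Sports   | 1354.79 | 232  
4  | Pan     | Kitchen  | 1215.41 | 89   
3  | Binder  | Office   | 1152.29 | 185  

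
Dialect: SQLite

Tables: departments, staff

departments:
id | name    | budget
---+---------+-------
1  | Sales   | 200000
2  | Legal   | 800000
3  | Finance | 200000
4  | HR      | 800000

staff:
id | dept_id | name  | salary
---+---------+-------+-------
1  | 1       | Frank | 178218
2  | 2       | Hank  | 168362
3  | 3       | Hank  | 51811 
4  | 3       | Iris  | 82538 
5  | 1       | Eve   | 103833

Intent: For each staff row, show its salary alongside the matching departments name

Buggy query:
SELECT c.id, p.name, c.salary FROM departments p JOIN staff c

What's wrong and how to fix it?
Bug: JOIN with no ON clause produces a cartesian product; every staff row pairs with every departments row

Fix: Add ON c.dept_id = p.id to the JOIN

Corrected query:
SELECT c.id, p.name, c.salary FROM departments p JOIN staff c ON c.dept_id = p.id

Result:
id | name    | salary
---+---------+-------
1  | Sales   | 178218
2  | Legal   | 168362
3  | Finance | 51811 
4  | Finance | 82538 
5  | Sales   | 103833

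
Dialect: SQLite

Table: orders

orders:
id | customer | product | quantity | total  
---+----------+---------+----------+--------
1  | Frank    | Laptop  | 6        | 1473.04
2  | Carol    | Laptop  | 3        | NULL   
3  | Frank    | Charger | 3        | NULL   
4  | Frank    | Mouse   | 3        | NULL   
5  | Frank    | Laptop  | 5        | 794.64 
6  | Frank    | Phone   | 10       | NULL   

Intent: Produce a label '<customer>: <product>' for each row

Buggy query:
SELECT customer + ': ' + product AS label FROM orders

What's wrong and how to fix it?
Bug: '+' is numeric addition; on text columns SQLite converts them to 0 instead of concatenating

Fix: Replace + with || to concatenate text

Corrected query:
SELECT customer || ': ' || product AS label FROM orders

Result:
label         
--------------
Frank: Laptop 
Carol: Laptop 
Frank: Charger
Frank: Mouse  
Frank: Laptop 
Frank: Phone  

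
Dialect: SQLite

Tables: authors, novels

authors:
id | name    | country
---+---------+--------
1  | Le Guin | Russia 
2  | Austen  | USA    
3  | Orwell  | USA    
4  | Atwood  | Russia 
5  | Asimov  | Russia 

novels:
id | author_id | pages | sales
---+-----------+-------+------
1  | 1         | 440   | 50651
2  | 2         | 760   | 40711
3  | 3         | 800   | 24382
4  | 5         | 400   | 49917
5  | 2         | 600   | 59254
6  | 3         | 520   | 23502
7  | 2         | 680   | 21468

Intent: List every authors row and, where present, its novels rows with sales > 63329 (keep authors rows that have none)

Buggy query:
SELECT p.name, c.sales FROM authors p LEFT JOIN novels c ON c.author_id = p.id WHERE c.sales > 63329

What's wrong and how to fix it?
Bug: A WHERE condition on the right-hand table after LEFT JOIN drops unmatched parents

Fix: Move the right-table condition into the ON clause so unmatched parents are kept

Corrected query:
SELECT p.name, c.sales FROM authors p LEFT JOIN novels c ON c.author_id = p.id AND c.sales > 63329

Result:
name    | sales
--------+------
Le Guin | NULL 
Austen  | NULL 
Orwell  | NULL 
Atwood  | NULL 
Asimov  | NULL 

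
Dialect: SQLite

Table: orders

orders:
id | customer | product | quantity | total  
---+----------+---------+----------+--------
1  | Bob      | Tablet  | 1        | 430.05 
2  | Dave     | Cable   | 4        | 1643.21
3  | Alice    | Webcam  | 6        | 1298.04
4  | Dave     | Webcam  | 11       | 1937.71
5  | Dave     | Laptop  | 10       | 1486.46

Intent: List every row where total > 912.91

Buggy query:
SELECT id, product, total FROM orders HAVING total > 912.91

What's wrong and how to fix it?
Bug: HAVING filters the output of aggregation, but this query has no GROUP BY and no aggregate functions, so SQLite rejects it (HAVING clause on a non-aggregate query); the condition here is per row

Fix: Replace HAVING with WHERE since the condition applies to individual rows

Corrected query:
SELECT id, product, total FROM orders WHERE total > 912.91

Result:
id | product | total  
---+---------+--------
2  | Cable   | 1643.21
3  | Webcam  | 1298.04
4  | Webcam  | 1937.71
5  | Laptop  | 1486.46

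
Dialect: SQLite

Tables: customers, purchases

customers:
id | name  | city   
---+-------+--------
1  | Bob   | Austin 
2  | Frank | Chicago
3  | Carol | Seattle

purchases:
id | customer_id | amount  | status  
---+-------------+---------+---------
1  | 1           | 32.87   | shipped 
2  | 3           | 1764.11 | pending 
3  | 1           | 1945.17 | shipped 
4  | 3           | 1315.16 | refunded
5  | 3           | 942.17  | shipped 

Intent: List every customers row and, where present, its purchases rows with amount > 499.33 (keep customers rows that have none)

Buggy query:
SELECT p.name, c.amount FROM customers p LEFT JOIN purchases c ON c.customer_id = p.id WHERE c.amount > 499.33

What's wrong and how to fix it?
Bug: Filtering c.amount in WHERE discards the NULL rows produced by LEFT JOIN, turning it into an inner join

Fix: Put 'c.amount > 499.33' in the JOIN's ON clause instead of WHERE

Corrected query:
SELECT p.name, c.amount FROM customers p LEFT JOIN purchases c ON c.customer_id = p.id AND c.amount > 499.33

Result:
name  | amount 
------+--------
Bob   | 1945.17
Frank | NULL   
Carol | 942.17 
Carol | 1315.16
Carol | 1764.11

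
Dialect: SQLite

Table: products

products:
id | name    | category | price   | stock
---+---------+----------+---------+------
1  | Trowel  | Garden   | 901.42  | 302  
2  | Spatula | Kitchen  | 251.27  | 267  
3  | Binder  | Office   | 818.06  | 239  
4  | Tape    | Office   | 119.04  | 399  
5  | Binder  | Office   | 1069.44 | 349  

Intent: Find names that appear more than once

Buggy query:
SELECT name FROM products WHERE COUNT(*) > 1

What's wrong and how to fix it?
Bug: WHERE can't reference COUNT(*); aggregates are computed after WHERE

Fix: GROUP BY name, then filter groups with HAVING COUNT(*) > 1

Corrected query:
SELECT name FROM products GROUP BY name HAVING COUNT(*) > 1

Result:
name  
------
Binder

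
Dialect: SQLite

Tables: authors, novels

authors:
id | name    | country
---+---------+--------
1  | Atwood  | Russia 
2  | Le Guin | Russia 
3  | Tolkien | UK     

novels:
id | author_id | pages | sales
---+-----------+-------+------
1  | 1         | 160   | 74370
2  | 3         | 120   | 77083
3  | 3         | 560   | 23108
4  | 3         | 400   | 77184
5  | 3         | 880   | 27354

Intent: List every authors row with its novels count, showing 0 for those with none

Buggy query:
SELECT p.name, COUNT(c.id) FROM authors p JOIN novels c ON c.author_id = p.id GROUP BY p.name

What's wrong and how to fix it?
Bug: An inner join excludes parents with zero children

Fix: Use LEFT JOIN so parents without children still appear (COUNT(c.id) gives 0)

Corrected query:
SELECT p.name, COUNT(c.id) FROM authors p LEFT JOIN novels c ON c.author_id = p.id GROUP BY p.name

Result:
name    | COUNT(c.id)
--------+------------
Atwood  | 1          
Le Guin | 0          
Tolkien | 4          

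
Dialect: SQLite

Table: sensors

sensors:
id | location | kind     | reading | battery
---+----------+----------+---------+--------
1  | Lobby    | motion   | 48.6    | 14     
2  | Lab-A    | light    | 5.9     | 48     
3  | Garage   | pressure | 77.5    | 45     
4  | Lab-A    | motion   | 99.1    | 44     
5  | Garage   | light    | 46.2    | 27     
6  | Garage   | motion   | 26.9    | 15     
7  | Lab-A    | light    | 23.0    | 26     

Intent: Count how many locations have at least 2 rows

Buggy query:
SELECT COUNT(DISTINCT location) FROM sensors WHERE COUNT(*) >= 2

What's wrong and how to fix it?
Bug: WHERE filters individual rows, not groups, so a group-level COUNT is invalid there

Fix: Use a subquery that GROUPs and filters with HAVING, then count its rows

Corrected query:
SELECT COUNT(*) FROM (SELECT location FROM sensors GROUP BY location HAVING COUNT(*) >= 2)

Result:
COUNT(*)
--------
2       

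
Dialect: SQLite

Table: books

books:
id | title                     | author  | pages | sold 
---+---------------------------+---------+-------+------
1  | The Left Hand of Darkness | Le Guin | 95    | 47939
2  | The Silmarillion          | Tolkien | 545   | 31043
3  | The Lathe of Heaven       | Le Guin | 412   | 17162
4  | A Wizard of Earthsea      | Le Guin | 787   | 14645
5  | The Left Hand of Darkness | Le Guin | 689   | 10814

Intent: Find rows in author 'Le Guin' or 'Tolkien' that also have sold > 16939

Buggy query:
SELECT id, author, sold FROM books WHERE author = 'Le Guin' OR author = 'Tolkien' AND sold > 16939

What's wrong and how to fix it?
Bug: AND binds tighter than OR, so this parses as author = 'Le Guin' OR (author = 'Tolkien' AND sold > 16939)

Fix: Group the OR with parentheses (or use IN), then AND the threshold

Corrected query:
SELECT id, author, sold FROM books WHERE (author = 'Le Guin' OR author = 'Tolkien') AND sold > 16939

Result:
id | author  | sold 
---+---------+------
1  | Le Guin | 47939
2  | Tolkien | 31043
3  | Le Guin | 17162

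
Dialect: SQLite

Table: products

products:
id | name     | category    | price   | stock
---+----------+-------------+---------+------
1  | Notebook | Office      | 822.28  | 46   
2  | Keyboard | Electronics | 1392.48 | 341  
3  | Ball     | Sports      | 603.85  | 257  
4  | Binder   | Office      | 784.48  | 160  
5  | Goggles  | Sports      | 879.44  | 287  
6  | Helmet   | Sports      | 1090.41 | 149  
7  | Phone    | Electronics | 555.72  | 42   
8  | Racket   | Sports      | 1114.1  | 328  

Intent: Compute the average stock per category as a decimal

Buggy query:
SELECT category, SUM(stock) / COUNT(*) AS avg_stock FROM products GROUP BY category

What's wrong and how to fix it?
Bug: SUM(stock) and COUNT(*) are both integers; the division truncates the fractional part

Fix: Cast one side to REAL so the division keeps the fractional part

Corrected query:
SELECT category, SUM(stock) * 1.0 / COUNT(*) AS avg_stock FROM products GROUP BY category

Result:
category    | avg_stock
------------+----------
Electronics | 191.5    
Office      | 103      
Sports      | 255.25   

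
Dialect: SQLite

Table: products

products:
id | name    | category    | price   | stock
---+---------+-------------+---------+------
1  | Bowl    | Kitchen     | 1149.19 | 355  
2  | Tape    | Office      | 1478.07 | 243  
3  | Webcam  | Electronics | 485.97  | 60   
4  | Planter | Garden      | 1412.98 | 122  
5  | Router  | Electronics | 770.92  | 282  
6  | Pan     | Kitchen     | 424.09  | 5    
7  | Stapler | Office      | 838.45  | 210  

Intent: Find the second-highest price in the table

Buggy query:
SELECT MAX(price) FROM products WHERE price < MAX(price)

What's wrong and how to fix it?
Bug: The inner MAX is an aggregate inside WHERE, which is not allowed

Fix: Compute the overall MAX in a subquery, then take MAX of rows below it

Corrected query:
SELECT MAX(price) FROM products WHERE price < (SELECT MAX(price) FROM products)

Result:
MAX(price)
----------
1412.98   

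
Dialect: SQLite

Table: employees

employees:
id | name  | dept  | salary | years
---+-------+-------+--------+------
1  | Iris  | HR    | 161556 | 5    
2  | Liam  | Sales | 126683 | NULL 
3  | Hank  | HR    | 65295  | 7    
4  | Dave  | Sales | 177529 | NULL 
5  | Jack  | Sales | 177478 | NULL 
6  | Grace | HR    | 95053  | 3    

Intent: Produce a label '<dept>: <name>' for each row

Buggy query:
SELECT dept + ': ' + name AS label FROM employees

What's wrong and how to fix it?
Bug: '+' is numeric addition; on text columns SQLite converts them to 0 instead of concatenating

Fix: Replace + with || to concatenate text

Corrected query:
SELECT dept || ': ' || name AS label FROM employees

Result:
label      
-----------
HR: Iris   
Sales: Liam
HR: Hank   
Sales: Dave
Sales: Jack
HR: Grace  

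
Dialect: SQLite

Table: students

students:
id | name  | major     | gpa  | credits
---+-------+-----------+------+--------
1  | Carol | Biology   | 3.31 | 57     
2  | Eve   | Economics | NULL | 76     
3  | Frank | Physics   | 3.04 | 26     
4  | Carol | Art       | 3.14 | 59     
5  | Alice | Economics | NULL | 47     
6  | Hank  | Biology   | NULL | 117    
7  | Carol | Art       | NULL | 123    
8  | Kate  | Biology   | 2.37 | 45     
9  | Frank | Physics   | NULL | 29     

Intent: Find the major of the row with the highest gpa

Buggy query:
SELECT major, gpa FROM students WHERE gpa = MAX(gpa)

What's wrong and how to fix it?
Bug: MAX(gpa) is an aggregate and cannot be used directly in WHERE

Fix: Use a subquery: WHERE gpa = (SELECT MAX(gpa) FROM students)

Corrected query:
SELECT major, gpa FROM students WHERE gpa = (SELECT MAX(gpa) FROM students)

Result:
major   | gpa 
--------+-----
Biology | 3.31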